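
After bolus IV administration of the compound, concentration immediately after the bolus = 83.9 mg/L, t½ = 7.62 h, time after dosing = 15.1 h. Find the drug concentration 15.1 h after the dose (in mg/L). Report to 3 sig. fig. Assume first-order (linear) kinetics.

k = ln2 / t½ = 0.693147 / 7.62 = 0.09096 h⁻¹
C = C₀ · e^(−k·t) = 83.90 × e^(−0.09096 × 15.1)
  = 83.90 × 0.2532 = 21.24 mg/L

21.2 mg/L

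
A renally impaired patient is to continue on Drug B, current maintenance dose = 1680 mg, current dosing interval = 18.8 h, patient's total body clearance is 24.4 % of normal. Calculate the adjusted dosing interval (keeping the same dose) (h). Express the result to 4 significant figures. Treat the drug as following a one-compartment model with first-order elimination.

To keep the same average steady-state level, dosing rate must scale with clearance.
CL ratio = 24.4 / 100 = 0.2440
New interval (same dose) = 18.8 / 0.2440 = 77.05 h

77.05 h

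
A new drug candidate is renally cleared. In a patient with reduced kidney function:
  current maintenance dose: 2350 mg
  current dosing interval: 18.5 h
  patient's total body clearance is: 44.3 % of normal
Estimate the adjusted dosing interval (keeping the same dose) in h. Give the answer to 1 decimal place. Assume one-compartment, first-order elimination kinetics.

41.8 h

To keep the same average steady-state level, dosing rate must scale with clearance.
CL ratio = 44.3 / 100 = 0.4430
New interval (same dose) = 18.5 / 0.4430 = 41.76 h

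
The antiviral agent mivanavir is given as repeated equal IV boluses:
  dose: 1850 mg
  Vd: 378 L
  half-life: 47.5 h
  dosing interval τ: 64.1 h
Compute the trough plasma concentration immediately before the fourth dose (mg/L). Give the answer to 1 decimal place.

C₀ per dose = Dose / Vd = 1850 / 378 = 4.894 mg/L
k = ln2 / t½ = 0.693147 / 47.5 = 0.01459 h⁻¹
Fraction remaining after one interval: r = e^(−kτ) = e^(−0.01459 × 64.1) = 0.3925
Before dose 4, 3 doses have been given (aged 1τ, 2τ, 3τ).
C_trough = C₀ × (r + r² + … + r^3) = C₀ × r(1−r^3)/(1−r)
        = 4.894 × 0.3925 × (1 − 0.06047) / (1 − 0.3925) = 2.971 mg/L

3.0 mg/L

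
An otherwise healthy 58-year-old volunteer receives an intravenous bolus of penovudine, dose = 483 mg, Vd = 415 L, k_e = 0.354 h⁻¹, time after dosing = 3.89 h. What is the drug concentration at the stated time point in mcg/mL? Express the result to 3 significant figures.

0.294 mcg/mL

C₀ = Dose / Vd = 483.0 / 415 = 1.164 mg/L
C = C₀ · e^(−k·t) = 1.164 × e^(−0.3540 × 3.89)
  = 1.164 × 0.2523 = 0.2937 mg/L
(0.2937 mg/L = 0.2937 mcg/mL)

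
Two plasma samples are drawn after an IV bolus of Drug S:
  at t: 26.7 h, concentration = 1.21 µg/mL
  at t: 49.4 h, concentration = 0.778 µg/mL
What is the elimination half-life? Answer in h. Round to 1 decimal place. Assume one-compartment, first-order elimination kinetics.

35.6 h

k = ln(C₁/C₂) / (t₂ − t₁) = ln(1.21/0.778) / (49.4 − 26.7)
  = 0.4416 / 22.70 = 0.01945 h⁻¹
t½ = ln2 / k = 0.693147 / 0.01945 = 35.64 h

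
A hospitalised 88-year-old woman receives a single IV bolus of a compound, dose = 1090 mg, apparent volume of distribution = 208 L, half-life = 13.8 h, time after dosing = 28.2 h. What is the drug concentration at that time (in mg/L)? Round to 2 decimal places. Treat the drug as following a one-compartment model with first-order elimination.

1.27 mg/L

C₀ = Dose / Vd = 1090 / 208 = 5.240 mg/L
k = ln2 / t½ = 0.693147 / 13.8 = 0.05023 h⁻¹
C = C₀ · e^(−k·t) = 5.240 × e^(−0.05023 × 28.2)
  = 5.240 × 0.2426 = 1.271 mg/L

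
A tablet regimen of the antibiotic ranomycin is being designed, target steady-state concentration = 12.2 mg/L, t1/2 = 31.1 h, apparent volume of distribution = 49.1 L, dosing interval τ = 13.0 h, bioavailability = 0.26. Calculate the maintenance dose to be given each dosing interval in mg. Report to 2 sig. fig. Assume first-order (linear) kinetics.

k = ln2 / t½ = 0.693147 / 31.1 = 0.02229 h⁻¹
CL = k × Vd = 0.02229 × 49.1 = 1.094 L/h
At steady state, F × (Dose/τ) = Css × CL.
Dose = Css × CL × τ / F = 12.2 × 1.094 × 13.0 / 0.26 = 667.3 mg

670 mg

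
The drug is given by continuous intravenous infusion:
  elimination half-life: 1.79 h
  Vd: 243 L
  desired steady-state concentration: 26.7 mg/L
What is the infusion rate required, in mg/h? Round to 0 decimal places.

2512 mg/h

k = ln2 / t½ = 0.693147 / 1.79 = 0.3872 h⁻¹
CL = k × Vd = 0.3872 × 243 = 94.09 L/h
At steady state, infusion rate R₀ = Css × CL = 26.7 × 94.09 = 2512 mg/h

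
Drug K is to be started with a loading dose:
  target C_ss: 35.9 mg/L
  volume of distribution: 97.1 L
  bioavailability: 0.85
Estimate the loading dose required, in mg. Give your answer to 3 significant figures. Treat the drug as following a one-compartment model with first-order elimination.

LD = Css × Vd / F = 35.9 × 97.1 / 0.85 = 4101 mg

4100 mg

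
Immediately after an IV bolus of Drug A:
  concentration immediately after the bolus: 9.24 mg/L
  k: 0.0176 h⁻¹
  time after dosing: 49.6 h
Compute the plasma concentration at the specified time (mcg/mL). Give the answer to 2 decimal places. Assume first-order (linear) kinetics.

3.86 mcg/mL

C = C₀ · e^(−k·t) = 9.240 × e^(−0.01760 × 49.6)
  = 9.240 × 0.4177 = 3.860 mg/L
(3.860 mg/L = 3.860 mcg/mL)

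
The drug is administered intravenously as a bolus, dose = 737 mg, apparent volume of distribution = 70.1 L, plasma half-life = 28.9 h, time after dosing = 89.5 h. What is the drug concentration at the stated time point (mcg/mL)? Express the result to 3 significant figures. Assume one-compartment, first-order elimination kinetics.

C₀ = Dose / Vd = 737.0 / 70.1 = 10.51 mg/L
k = ln2 / t½ = 0.693147 / 28.9 = 0.02398 h⁻¹
C = C₀ · e^(−k·t) = 10.51 × e^(−0.02398 × 89.5)
  = 10.51 × 0.1169 = 1.229 mg/L
(1.229 mg/L = 1.229 mcg/mL)

1.23 mcg/mL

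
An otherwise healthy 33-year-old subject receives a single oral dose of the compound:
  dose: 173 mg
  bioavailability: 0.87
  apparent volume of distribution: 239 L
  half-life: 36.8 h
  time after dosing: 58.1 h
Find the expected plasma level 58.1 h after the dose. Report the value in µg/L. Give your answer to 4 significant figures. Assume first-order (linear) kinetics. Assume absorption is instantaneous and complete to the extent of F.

Amount reaching circulation = F × Dose = 0.87 × 173.0 = 150.5 mg
C₀ = F·Dose / Vd = 150.5 / 239 = 0.6297 mg/L
k = ln2 / t½ = 0.693147 / 36.8 = 0.01884 h⁻¹
C = C₀ · e^(−k·t) = 0.6297 × e^(−0.01884 × 58.1)
  = 0.6297 × 0.3347 = 0.2108 mg/L
Convert: 0.2108 mg/L × 1000 = 210.8 µg/L

210.8 µg/L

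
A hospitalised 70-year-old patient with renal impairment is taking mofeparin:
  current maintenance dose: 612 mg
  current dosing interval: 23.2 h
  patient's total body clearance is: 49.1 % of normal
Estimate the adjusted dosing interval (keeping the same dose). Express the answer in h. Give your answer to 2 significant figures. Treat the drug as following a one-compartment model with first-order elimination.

To keep the same average steady-state level, dosing rate must scale with clearance.
CL ratio = 49.1 / 100 = 0.4910
New interval (same dose) = 23.2 / 0.4910 = 47.25 h

47 h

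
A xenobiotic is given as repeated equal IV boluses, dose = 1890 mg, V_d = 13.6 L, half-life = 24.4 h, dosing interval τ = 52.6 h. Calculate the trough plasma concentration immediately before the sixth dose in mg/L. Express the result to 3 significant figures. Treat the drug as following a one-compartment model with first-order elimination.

C₀ per dose = Dose / Vd = 1890 / 13.6 = 139.0 mg/L
k = ln2 / t½ = 0.693147 / 24.4 = 0.02841 h⁻¹
Fraction remaining after one interval: r = e^(−kτ) = e^(−0.02841 × 52.6) = 0.2244
Before dose 6, 5 doses have been given (aged 1τ, 2τ, 3τ, 4τ, 5τ).
C_trough = C₀ × (r + r² + … + r^5) = C₀ × r(1−r^5)/(1−r)
        = 139.0 × 0.2244 × (1 − 0.0005690) / (1 − 0.2244) = 40.19 mg/L

40.2 mg/L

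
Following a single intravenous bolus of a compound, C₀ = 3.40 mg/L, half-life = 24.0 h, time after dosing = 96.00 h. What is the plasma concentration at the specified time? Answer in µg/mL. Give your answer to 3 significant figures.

k = ln2 / t½ = 0.693147 / 24.0 = 0.02888 h⁻¹
t / t½ = 96.00 / 24.0 = 4 half-lives
C = C₀ × (1/2)^4 = 3.400 × 0.06250 = 0.2125 mg/L
(0.2125 mg/L = 0.2125 µg/mL)

0.213 µg/mL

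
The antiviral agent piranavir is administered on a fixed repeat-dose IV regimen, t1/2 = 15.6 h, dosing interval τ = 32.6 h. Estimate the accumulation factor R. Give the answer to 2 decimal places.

1.31

k = ln2 / t½ = 0.693147 / 15.6 = 0.04443 h⁻¹
e^(−kτ) = e^(−0.04443 × 32.6) = 0.2349
Accumulation ratio R = 1 / (1 − e^(−kτ)) = 1 / (1 − 0.2349) = 1.307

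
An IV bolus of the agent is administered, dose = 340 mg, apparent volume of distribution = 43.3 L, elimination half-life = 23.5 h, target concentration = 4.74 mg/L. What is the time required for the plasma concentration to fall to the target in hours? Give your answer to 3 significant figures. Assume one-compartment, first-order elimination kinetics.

17.1 h

C₀ = Dose / Vd = 340.0 / 43.3 = 7.852 mg/L
k = ln2 / t½ = 0.693147 / 23.5 = 0.02950 h⁻¹
t = ln(C₀ / C) / k = ln(7.852 / 4.74) / 0.02950
  = ln(1.657) / 0.02950 = 0.5050 / 0.02950 = 17.12 h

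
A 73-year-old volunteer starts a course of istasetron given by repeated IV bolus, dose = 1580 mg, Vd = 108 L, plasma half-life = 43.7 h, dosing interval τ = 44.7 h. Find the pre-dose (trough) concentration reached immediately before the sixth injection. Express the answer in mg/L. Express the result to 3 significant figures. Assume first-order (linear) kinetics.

13.8 mg/L

C₀ per dose = Dose / Vd = 1580 / 108 = 14.63 mg/L
k = ln2 / t½ = 0.693147 / 43.7 = 0.01586 h⁻¹
Fraction remaining after one interval: r = e^(−kτ) = e^(−0.01586 × 44.7) = 0.4922
Before dose 6, 5 doses have been given (aged 1τ, 2τ, 3τ, 4τ, 5τ).
C_trough = C₀ × (r + r² + … + r^5) = C₀ × r(1−r^5)/(1−r)
        = 14.63 × 0.4922 × (1 − 0.02889) / (1 − 0.4922) = 13.77 mg/L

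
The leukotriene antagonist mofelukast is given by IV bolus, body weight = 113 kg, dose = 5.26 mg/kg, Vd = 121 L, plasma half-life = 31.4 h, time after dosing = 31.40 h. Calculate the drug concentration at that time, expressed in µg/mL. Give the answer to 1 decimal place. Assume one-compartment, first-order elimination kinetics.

2.5 µg/mL

Total dose = 5.26 × 113 = 594.4 mg
C₀ = Dose / Vd = 594.4 / 121 = 4.912 mg/L
k = ln2 / t½ = 0.693147 / 31.4 = 0.02207 h⁻¹
t / t½ = 31.40 / 31.4 = 1 half-lives
C = C₀ × (1/2)^1 = 4.912 × 0.5000 = 2.456 mg/L
(2.456 mg/L = 2.456 µg/mL)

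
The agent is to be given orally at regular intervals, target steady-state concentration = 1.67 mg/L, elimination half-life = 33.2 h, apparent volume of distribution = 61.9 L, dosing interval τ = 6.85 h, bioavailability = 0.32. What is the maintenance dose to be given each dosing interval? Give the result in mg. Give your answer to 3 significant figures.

46.2 mg

k = ln2 / t½ = 0.693147 / 33.2 = 0.02088 h⁻¹
CL = k × Vd = 0.02088 × 61.9 = 1.292 L/h
At steady state, F × (Dose/τ) = Css × CL.
Dose = Css × CL × τ / F = 1.67 × 1.292 × 6.85 / 0.32 = 46.19 mg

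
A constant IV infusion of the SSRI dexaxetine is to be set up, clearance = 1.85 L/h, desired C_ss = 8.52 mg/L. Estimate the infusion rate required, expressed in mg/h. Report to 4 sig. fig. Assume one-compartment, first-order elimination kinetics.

At steady state, infusion rate R₀ = Css × CL = 8.52 × 1.850 = 15.76 mg/h

15.76 mg/h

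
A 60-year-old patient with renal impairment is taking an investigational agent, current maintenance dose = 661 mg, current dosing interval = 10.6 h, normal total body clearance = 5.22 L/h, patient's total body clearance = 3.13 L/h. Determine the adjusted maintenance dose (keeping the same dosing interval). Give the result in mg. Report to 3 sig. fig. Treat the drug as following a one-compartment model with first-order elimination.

396 mg

To keep the same average steady-state level, dosing rate must scale with clearance.
CL ratio = 3.13 / 5.22 = 0.5996
New dose (same interval) = 661 × 0.5996 = 396.3 mg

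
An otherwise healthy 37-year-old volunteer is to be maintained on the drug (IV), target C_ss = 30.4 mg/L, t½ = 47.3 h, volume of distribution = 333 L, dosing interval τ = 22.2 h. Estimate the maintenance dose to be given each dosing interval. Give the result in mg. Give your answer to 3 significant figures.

3290 mg

k = ln2 / t½ = 0.693147 / 47.3 = 0.01465 h⁻¹
CL = k × Vd = 0.01465 × 333 = 4.878 L/h
At steady state, Dose/τ = Css × CL.
Dose = Css × CL × τ = 30.4 × 4.878 × 22.2 = 3292 mg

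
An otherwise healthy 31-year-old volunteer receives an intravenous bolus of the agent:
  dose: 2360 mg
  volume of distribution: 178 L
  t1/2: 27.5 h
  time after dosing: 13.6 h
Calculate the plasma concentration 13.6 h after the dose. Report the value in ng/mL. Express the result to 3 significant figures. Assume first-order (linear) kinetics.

C₀ = Dose / Vd = 2360 / 178 = 13.26 mg/L
k = ln2 / t½ = 0.693147 / 27.5 = 0.02521 h⁻¹
C = C₀ · e^(−k·t) = 13.26 × e^(−0.02521 × 13.6)
  = 13.26 × 0.7097 = 9.411 mg/L
Convert: 9.411 mg/L × 1000 = 9411 ng/mL

9410 ng/mL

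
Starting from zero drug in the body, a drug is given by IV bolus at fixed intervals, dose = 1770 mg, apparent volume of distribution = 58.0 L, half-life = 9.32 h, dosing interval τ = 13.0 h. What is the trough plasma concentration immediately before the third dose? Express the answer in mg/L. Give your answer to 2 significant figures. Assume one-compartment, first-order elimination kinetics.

16 mg/L

C₀ per dose = Dose / Vd = 1770 / 58.0 = 30.52 mg/L
k = ln2 / t½ = 0.693147 / 9.32 = 0.07437 h⁻¹
Fraction remaining after one interval: r = e^(−kτ) = e^(−0.07437 × 13.0) = 0.3803
Before dose 3, 2 doses have been given (aged 1τ, 2τ).
C_trough = C₀ × (r + r²) = 30.52 × (0.3803 + 0.1446) = 16.02 mg/L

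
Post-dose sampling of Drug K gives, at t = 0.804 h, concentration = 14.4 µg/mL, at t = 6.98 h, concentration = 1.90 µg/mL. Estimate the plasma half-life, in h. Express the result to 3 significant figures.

2.11 h

k = ln(C₁/C₂) / (t₂ − t₁) = ln(14.4/1.90) / (6.98 − 0.804)
  = 2.025 / 6.176 = 0.3279 h⁻¹
t½ = ln2 / k = 0.693147 / 0.3279 = 2.114 h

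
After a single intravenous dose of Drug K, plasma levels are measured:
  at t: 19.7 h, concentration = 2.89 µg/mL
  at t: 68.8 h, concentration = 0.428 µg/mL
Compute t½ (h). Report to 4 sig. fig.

17.82 h

k = ln(C₁/C₂) / (t₂ − t₁) = ln(2.89/0.428) / (68.8 − 19.7)
  = 1.910 / 49.10 = 0.03890 h⁻¹
t½ = ln2 / k = 0.693147 / 0.03890 = 17.82 h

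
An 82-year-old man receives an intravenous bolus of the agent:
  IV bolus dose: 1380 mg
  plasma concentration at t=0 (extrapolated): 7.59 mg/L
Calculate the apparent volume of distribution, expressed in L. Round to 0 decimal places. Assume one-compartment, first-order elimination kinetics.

Vd = Dose / C₀ = 1380 / 7.59 = 181.8 L

182 L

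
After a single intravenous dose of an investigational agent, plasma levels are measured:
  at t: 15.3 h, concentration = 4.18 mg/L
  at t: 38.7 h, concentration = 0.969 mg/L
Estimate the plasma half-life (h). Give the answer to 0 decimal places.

11 h

k = ln(C₁/C₂) / (t₂ − t₁) = ln(4.18/0.969) / (38.7 − 15.3)
  = 1.462 / 23.40 = 0.06248 h⁻¹
t½ = ln2 / k = 0.693147 / 0.06248 = 11.09 h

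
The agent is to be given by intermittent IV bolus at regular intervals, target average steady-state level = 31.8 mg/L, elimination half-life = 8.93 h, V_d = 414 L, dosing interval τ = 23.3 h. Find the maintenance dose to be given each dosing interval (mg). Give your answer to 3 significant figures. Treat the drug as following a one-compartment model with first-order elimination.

23800 mg

k = ln2 / t½ = 0.693147 / 8.93 = 0.07762 h⁻¹
CL = k × Vd = 0.07762 × 414 = 32.13 L/h
At steady state, Dose/τ = Css × CL.
Dose = Css × CL × τ = 31.8 × 32.13 × 23.3 = 23810 mg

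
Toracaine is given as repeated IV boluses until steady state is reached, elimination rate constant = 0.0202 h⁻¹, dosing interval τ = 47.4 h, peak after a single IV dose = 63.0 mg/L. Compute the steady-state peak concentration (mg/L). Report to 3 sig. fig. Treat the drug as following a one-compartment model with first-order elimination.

102 mg/L

e^(−kτ) = e^(−0.02020 × 47.4) = 0.3839
Accumulation ratio R = 1 / (1 − e^(−kτ)) = 1 / (1 − 0.3839) = 1.623
Steady-state peak = C₀ × R = 63.0 × 1.623 = 102.2 mg/L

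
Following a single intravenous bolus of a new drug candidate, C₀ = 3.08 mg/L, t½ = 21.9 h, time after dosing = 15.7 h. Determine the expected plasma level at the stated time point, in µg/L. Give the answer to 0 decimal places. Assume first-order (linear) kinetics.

1874 µg/L

k = ln2 / t½ = 0.693147 / 21.9 = 0.03165 h⁻¹
C = C₀ · e^(−k·t) = 3.080 × e^(−0.03165 × 15.7)
  = 3.080 × 0.6084 = 1.874 mg/L
Convert: 1.874 mg/L × 1000 = 1874 µg/L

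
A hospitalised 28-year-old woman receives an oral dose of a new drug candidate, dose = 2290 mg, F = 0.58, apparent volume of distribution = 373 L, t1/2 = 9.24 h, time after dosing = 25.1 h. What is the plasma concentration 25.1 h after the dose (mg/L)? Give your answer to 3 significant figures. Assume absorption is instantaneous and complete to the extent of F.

Amount reaching circulation = F × Dose = 0.58 × 2290 = 1328 mg
C₀ = F·Dose / Vd = 1328 / 373 = 3.560 mg/L
k = ln2 / t½ = 0.693147 / 9.24 = 0.07502 h⁻¹
C = C₀ · e^(−k·t) = 3.560 × e^(−0.07502 × 25.1)
  = 3.560 × 0.1521 = 0.5415 mg/L

0.542 mg/L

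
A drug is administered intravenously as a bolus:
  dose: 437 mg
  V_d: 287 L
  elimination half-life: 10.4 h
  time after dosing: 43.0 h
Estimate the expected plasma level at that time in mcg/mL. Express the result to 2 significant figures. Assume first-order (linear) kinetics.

C₀ = Dose / Vd = 437.0 / 287 = 1.523 mg/L
k = ln2 / t½ = 0.693147 / 10.4 = 0.06665 h⁻¹
C = C₀ · e^(−k·t) = 1.523 × e^(−0.06665 × 43.0)
  = 1.523 × 0.05693 = 0.08670 mg/L
(0.08670 mg/L = 0.08670 mcg/mL)

0.087 mcg/mL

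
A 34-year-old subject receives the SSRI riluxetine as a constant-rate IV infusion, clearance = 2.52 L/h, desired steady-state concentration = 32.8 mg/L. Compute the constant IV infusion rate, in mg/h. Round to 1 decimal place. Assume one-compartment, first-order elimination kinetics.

At steady state, infusion rate R₀ = Css × CL = 32.8 × 2.520 = 82.66 mg/h

82.7 mg/h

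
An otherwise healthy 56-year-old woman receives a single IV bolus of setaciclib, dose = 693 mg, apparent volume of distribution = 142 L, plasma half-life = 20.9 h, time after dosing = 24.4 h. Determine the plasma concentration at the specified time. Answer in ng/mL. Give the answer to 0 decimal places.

2173 ng/mL

C₀ = Dose / Vd = 693.0 / 142 = 4.880 mg/L
k = ln2 / t½ = 0.693147 / 20.9 = 0.03316 h⁻¹
C = C₀ · e^(−k·t) = 4.880 × e^(−0.03316 × 24.4)
  = 4.880 × 0.4453 = 2.173 mg/L
Convert: 2.173 mg/L × 1000 = 2173 ng/mL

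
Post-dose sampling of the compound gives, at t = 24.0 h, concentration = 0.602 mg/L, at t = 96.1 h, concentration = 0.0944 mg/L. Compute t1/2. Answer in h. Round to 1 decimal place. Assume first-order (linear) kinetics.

k = ln(C₁/C₂) / (t₂ − t₁) = ln(0.602/0.0944) / (96.1 − 24.0)
  = 1.853 / 72.10 = 0.02570 h⁻¹
t½ = ln2 / k = 0.693147 / 0.02570 = 26.97 h

27.0 h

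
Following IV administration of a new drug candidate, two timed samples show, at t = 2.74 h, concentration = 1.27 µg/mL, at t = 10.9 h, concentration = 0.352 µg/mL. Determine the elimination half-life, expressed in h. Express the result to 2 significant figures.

4.4 h

k = ln(C₁/C₂) / (t₂ − t₁) = ln(1.27/0.352) / (10.9 − 2.74)
  = 1.283 / 8.160 = 0.1572 h⁻¹
t½ = ln2 / k = 0.693147 / 0.1572 = 4.409 h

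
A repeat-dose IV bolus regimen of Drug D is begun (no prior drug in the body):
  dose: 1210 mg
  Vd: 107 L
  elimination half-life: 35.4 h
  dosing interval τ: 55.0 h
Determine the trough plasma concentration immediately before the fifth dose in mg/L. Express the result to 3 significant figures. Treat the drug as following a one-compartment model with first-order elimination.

C₀ per dose = Dose / Vd = 1210 / 107 = 11.31 mg/L
k = ln2 / t½ = 0.693147 / 35.4 = 0.01958 h⁻¹
Fraction remaining after one interval: r = e^(−kτ) = e^(−0.01958 × 55.0) = 0.3406
Before dose 5, 4 doses have been given (aged 1τ, 2τ, 3τ, 4τ).
C_trough = C₀ × (r + r² + … + r^4) = C₀ × r(1−r^4)/(1−r)
        = 11.31 × 0.3406 × (1 − 0.01346) / (1 − 0.3406) = 5.763 mg/L

5.76 mg/L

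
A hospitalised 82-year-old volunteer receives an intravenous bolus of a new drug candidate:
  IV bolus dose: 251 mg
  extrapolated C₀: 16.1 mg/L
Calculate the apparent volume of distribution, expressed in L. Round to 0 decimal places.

Vd = Dose / C₀ = 251.0 / 16.1 = 15.59 L

16 L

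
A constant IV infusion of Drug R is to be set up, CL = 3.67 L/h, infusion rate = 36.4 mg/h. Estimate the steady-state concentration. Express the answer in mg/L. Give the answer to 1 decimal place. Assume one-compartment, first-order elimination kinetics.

At steady state Css = R₀ / CL = 36.4 / 3.670 = 9.918 mg/L

9.9 mg/L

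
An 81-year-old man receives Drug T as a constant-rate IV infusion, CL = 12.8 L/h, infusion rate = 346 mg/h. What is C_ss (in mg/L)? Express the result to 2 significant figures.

At steady state Css = R₀ / CL = 346 / 12.80 = 27.03 mg/L

27 mg/L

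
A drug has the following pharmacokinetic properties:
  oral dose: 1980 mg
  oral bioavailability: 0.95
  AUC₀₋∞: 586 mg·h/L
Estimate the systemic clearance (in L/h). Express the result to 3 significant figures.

CL = F·Dose / AUC = 0.95 × 1980 / 586 = 3.210 L/h

3.21 L/h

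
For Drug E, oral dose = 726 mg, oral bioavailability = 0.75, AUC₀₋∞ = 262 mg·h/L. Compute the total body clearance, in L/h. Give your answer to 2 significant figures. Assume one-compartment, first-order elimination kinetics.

CL = F·Dose / AUC = 0.75 × 726 / 262 = 2.078 L/h

2.1 L/h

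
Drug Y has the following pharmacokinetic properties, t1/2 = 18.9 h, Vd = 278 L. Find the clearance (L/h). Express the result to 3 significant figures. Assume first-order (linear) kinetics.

k = ln2 / t½ = 0.693147 / 18.9 = 0.03667 h⁻¹
CL = k × Vd = 0.03667 × 278 = 10.19 L/h

10.2 L/h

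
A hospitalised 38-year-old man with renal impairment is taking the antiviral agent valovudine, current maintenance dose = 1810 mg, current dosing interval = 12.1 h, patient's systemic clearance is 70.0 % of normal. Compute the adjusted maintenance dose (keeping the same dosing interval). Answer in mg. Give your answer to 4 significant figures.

1267 mg

To keep the same average steady-state level, dosing rate must scale with clearance.
CL ratio = 70.0 / 100 = 0.7000
New dose (same interval) = 1810 × 0.7000 = 1267 mg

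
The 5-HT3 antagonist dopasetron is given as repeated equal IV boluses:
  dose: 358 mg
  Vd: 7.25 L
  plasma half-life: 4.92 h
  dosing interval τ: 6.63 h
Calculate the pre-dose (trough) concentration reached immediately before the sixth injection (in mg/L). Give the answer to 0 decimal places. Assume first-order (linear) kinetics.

32 mg/L

C₀ per dose = Dose / Vd = 358 / 7.25 = 49.38 mg/L
k = ln2 / t½ = 0.693147 / 4.92 = 0.1409 h⁻¹
Fraction remaining after one interval: r = e^(−kτ) = e^(−0.1409 × 6.63) = 0.3929
Before dose 6, 5 doses have been given (aged 1τ, 2τ, 3τ, 4τ, 5τ).
C_trough = C₀ × (r + r² + … + r^5) = C₀ × r(1−r^5)/(1−r)
        = 49.38 × 0.3929 × (1 − 0.009363) / (1 − 0.3929) = 31.66 mg/L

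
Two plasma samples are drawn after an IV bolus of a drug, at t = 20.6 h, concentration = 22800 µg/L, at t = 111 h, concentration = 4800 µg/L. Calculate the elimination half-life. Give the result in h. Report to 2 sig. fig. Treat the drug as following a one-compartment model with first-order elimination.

k = ln(C₁/C₂) / (t₂ − t₁) = ln(22800/4800) / (111 − 20.6)
  = 1.558 / 90.40 = 0.01723 h⁻¹
t½ = ln2 / k = 0.693147 / 0.01723 = 40.23 h

40 h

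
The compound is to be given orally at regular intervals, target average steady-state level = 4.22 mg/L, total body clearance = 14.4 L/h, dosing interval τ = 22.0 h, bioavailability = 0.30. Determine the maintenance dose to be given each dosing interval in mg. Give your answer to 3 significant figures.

At steady state, F × (Dose/τ) = Css × CL.
Dose = Css × CL × τ / F = 4.22 × 14.40 × 22.0 / 0.30 = 4456 mg

4460 mg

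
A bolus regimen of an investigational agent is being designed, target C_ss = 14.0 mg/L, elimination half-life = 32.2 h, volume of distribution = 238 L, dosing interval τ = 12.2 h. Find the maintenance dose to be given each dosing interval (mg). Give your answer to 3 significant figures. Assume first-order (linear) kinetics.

k = ln2 / t½ = 0.693147 / 32.2 = 0.02153 h⁻¹
CL = k × Vd = 0.02153 × 238 = 5.124 L/h
At steady state, Dose/τ = Css × CL.
Dose = Css × CL × τ = 14.0 × 5.124 × 12.2 = 875.2 mg

875 mg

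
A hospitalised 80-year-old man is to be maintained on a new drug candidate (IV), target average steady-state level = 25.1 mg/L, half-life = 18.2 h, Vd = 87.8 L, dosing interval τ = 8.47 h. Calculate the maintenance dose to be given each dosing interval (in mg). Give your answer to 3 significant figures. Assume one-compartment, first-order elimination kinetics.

k = ln2 / t½ = 0.693147 / 18.2 = 0.03809 h⁻¹
CL = k × Vd = 0.03809 × 87.8 = 3.344 L/h
At steady state, Dose/τ = Css × CL.
Dose = Css × CL × τ = 25.1 × 3.344 × 8.47 = 710.9 mg

711 mg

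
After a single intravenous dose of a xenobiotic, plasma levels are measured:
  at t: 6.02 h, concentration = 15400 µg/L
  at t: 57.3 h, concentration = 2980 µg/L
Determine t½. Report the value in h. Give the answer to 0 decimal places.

22 h

k = ln(C₁/C₂) / (t₂ − t₁) = ln(15400/2980) / (57.3 − 6.02)
  = 1.642 / 51.28 = 0.03202 h⁻¹
t½ = ln2 / k = 0.693147 / 0.03202 = 21.65 h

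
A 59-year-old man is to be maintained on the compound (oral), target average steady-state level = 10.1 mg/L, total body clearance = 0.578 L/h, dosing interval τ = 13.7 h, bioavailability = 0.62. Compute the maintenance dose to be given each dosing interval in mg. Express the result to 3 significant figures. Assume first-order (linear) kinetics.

129 mg

At steady state, F × (Dose/τ) = Css × CL.
Dose = Css × CL × τ / F = 10.1 × 0.5780 × 13.7 / 0.62 = 129.0 mg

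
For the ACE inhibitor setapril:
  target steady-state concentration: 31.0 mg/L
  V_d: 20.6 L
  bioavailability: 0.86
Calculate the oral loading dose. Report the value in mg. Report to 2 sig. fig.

LD = Css × Vd / F = 31.0 × 20.6 / 0.86 = 742.6 mg

740 mg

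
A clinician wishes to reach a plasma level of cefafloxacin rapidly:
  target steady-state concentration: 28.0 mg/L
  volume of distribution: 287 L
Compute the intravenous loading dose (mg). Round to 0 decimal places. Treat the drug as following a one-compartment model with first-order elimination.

LD = Css × Vd = 28.0 × 287 = 8036 mg

8036 mg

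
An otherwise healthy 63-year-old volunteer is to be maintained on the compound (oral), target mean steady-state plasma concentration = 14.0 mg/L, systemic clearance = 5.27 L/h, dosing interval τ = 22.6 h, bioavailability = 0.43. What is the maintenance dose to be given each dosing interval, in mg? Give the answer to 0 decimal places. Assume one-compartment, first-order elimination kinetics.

At steady state, F × (Dose/τ) = Css × CL.
Dose = Css × CL × τ / F = 14.0 × 5.270 × 22.6 / 0.43 = 3878 mg

3878 mg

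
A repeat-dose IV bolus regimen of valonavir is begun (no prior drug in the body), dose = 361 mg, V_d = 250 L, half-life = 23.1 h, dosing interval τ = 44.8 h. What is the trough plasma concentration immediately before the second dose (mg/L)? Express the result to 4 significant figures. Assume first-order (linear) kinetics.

0.3765 mg/L

C₀ per dose = Dose / Vd = 361 / 250 = 1.444 mg/L
k = ln2 / t½ = 0.693147 / 23.1 = 0.03001 h⁻¹
Fraction remaining after one interval: r = e^(−kτ) = e^(−0.03001 × 44.8) = 0.2607
Before dose 2, 1 dose has been given (aged 1τ).
C_trough = C₀ × r = 1.444 × 0.2607 = 0.3765 mg/L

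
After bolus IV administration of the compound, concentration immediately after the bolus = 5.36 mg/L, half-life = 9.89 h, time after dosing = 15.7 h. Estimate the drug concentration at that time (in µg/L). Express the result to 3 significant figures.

k = ln2 / t½ = 0.693147 / 9.89 = 0.07009 h⁻¹
C = C₀ · e^(−k·t) = 5.360 × e^(−0.07009 × 15.7)
  = 5.360 × 0.3327 = 1.783 mg/L
Convert: 1.783 mg/L × 1000 = 1783 µg/L

1780 µg/L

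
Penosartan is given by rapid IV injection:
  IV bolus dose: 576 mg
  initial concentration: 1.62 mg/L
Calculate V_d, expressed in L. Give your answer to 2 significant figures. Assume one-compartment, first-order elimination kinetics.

360 L

Vd = Dose / C₀ = 576.0 / 1.62 = 355.6 L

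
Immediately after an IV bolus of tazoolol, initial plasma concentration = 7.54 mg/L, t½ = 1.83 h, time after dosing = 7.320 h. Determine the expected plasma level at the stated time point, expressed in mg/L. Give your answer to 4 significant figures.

0.4713 mg/L

k = ln2 / t½ = 0.693147 / 1.83 = 0.3788 h⁻¹
t / t½ = 7.320 / 1.83 = 4 half-lives
C = C₀ × (1/2)^4 = 7.540 × 0.06250 = 0.4713 mg/L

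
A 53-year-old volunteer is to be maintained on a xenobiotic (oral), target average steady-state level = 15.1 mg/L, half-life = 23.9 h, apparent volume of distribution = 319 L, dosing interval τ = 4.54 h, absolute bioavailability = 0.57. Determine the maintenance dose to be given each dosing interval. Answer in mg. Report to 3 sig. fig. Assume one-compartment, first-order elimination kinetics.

1110 mg

k = ln2 / t½ = 0.693147 / 23.9 = 0.02900 h⁻¹
CL = k × Vd = 0.02900 × 319 = 9.251 L/h
At steady state, F × (Dose/τ) = Css × CL.
Dose = Css × CL × τ / F = 15.1 × 9.251 × 4.54 / 0.57 = 1113 mg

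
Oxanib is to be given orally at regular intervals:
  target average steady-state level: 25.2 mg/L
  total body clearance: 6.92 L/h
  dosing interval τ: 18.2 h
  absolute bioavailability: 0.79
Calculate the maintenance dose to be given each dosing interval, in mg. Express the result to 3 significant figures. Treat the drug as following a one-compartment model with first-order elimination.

At steady state, F × (Dose/τ) = Css × CL.
Dose = Css × CL × τ / F = 25.2 × 6.920 × 18.2 / 0.79 = 4017 mg

4020 mg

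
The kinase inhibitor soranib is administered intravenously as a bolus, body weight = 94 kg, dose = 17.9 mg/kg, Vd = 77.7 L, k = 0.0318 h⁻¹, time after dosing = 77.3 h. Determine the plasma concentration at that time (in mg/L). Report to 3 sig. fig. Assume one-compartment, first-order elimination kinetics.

1.85 mg/L

Total dose = 17.9 × 94 = 1683 mg
C₀ = Dose / Vd = 1683 / 77.7 = 21.66 mg/L
C = C₀ · e^(−k·t) = 21.66 × e^(−0.03180 × 77.3)
  = 21.66 × 0.08559 = 1.854 mg/L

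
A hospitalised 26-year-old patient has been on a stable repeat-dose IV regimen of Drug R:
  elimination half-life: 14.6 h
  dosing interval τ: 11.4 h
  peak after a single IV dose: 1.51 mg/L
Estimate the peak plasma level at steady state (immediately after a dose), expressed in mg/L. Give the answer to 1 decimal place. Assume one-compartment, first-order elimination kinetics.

3.6 mg/L

k = ln2 / t½ = 0.693147 / 14.6 = 0.04748 h⁻¹
e^(−kτ) = e^(−0.04748 × 11.4) = 0.5820
Accumulation ratio R = 1 / (1 − e^(−kτ)) = 1 / (1 − 0.5820) = 2.392
Steady-state peak = C₀ × R = 1.51 × 2.392 = 3.612 mg/L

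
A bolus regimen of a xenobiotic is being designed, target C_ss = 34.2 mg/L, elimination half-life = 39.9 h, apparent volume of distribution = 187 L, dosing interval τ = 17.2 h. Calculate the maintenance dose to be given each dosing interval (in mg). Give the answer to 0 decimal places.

1911 mg

k = ln2 / t½ = 0.693147 / 39.9 = 0.01737 h⁻¹
CL = k × Vd = 0.01737 × 187 = 3.248 L/h
At steady state, Dose/τ = Css × CL.
Dose = Css × CL × τ = 34.2 × 3.248 × 17.2 = 1911 mg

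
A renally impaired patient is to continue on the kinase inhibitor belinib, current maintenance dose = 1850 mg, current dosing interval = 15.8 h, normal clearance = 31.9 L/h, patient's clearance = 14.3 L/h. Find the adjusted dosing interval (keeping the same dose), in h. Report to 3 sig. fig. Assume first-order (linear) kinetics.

To keep the same average steady-state level, dosing rate must scale with clearance.
CL ratio = 14.3 / 31.9 = 0.4483
New interval (same dose) = 15.8 / 0.4483 = 35.24 h

35.2 h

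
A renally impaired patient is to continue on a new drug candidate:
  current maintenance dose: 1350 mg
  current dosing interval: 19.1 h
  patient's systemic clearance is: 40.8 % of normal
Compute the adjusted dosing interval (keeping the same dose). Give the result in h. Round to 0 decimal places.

47 h

To keep the same average steady-state level, dosing rate must scale with clearance.
CL ratio = 40.8 / 100 = 0.4080
New interval (same dose) = 19.1 / 0.4080 = 46.81 h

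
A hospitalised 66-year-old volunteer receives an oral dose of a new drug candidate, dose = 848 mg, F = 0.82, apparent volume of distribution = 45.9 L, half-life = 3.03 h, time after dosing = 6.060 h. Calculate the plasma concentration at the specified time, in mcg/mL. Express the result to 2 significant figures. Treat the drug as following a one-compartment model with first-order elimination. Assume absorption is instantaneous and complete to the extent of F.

Amount reaching circulation = F × Dose = 0.82 × 848.0 = 695.4 mg
C₀ = F·Dose / Vd = 695.4 / 45.9 = 15.15 mg/L
k = ln2 / t½ = 0.693147 / 3.03 = 0.2288 h⁻¹
t / t½ = 6.060 / 3.03 = 2 half-lives
C = C₀ × (1/2)^2 = 15.15 × 0.2500 = 3.788 mg/L
(3.788 mg/L = 3.788 mcg/mL)

3.8 mcg/mL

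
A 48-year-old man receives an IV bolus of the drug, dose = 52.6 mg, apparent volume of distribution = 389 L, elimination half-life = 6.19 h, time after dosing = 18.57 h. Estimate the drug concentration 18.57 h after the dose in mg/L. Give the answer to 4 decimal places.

C₀ = Dose / Vd = 52.60 / 389 = 0.1352 mg/L
k = ln2 / t½ = 0.693147 / 6.19 = 0.1120 h⁻¹
t / t½ = 18.57 / 6.19 = 3 half-lives
C = C₀ × (1/2)^3 = 0.1352 × 0.1250 = 0.01690 mg/L

0.0169 mg/L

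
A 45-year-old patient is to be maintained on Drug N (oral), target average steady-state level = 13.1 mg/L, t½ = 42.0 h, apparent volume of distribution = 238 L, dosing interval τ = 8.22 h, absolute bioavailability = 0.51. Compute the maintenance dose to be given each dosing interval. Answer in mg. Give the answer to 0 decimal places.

k = ln2 / t½ = 0.693147 / 42.0 = 0.01650 h⁻¹
CL = k × Vd = 0.01650 × 238 = 3.927 L/h
At steady state, F × (Dose/τ) = Css × CL.
Dose = Css × CL × τ / F = 13.1 × 3.927 × 8.22 / 0.51 = 829.2 mg

829 mg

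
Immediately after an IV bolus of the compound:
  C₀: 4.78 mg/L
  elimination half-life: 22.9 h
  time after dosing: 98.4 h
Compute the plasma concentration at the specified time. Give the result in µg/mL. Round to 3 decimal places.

0.243 µg/mL

k = ln2 / t½ = 0.693147 / 22.9 = 0.03027 h⁻¹
C = C₀ · e^(−k·t) = 4.780 × e^(−0.03027 × 98.4)
  = 4.780 × 0.05087 = 0.2432 mg/L
(0.2432 mg/L = 0.2432 µg/mL)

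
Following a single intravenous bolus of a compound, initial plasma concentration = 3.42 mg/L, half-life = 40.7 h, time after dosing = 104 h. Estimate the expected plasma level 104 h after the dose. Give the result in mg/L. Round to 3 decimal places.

0.582 mg/L

k = ln2 / t½ = 0.693147 / 40.7 = 0.01703 h⁻¹
C = C₀ · e^(−k·t) = 3.420 × e^(−0.01703 × 104)
  = 3.420 × 0.1701 = 0.5817 mg/L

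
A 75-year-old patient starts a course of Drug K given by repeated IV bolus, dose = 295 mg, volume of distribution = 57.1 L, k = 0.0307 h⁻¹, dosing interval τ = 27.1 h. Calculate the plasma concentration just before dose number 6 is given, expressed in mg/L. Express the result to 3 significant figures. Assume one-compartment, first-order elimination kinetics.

C₀ per dose = Dose / Vd = 295 / 57.1 = 5.166 mg/L
Fraction remaining after one interval: r = e^(−kτ) = e^(−0.03070 × 27.1) = 0.4352
Before dose 6, 5 doses have been given (aged 1τ, 2τ, 3τ, 4τ, 5τ).
C_trough = C₀ × (r + r² + … + r^5) = C₀ × r(1−r^5)/(1−r)
        = 5.166 × 0.4352 × (1 − 0.01561) / (1 − 0.4352) = 3.918 mg/L

3.92 mg/L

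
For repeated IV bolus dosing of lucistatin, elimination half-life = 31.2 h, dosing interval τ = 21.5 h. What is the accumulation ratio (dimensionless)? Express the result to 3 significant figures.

2.63

k = ln2 / t½ = 0.693147 / 31.2 = 0.02222 h⁻¹
e^(−kτ) = e^(−0.02222 × 21.5) = 0.6202
Accumulation ratio R = 1 / (1 − e^(−kτ)) = 1 / (1 − 0.6202) = 2.633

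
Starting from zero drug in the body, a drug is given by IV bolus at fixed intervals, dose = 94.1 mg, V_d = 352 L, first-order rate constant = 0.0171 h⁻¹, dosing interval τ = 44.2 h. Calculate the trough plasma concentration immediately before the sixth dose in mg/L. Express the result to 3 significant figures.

C₀ per dose = Dose / Vd = 94.1 / 352 = 0.2673 mg/L
Fraction remaining after one interval: r = e^(−kτ) = e^(−0.01710 × 44.2) = 0.4696
Before dose 6, 5 doses have been given (aged 1τ, 2τ, 3τ, 4τ, 5τ).
C_trough = C₀ × (r + r² + … + r^5) = C₀ × r(1−r^5)/(1−r)
        = 0.2673 × 0.4696 × (1 − 0.02284) / (1 − 0.4696) = 0.2313 mg/L

0.231 mg/L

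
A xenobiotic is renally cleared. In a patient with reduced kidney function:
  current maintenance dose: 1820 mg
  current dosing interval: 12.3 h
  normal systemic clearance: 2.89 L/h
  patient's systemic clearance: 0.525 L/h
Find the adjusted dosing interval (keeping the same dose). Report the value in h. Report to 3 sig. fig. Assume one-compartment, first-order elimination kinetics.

To keep the same average steady-state level, dosing rate must scale with clearance.
CL ratio = 0.525 / 2.89 = 0.1817
New interval (same dose) = 12.3 / 0.1817 = 67.69 h

67.7 h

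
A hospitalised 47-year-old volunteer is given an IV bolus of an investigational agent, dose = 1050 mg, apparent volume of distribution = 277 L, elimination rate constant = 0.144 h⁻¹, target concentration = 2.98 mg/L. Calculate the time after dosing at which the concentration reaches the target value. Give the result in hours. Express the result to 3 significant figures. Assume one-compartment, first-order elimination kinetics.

1.67 h

C₀ = Dose / Vd = 1050 / 277 = 3.791 mg/L
t = ln(C₀ / C) / k = ln(3.791 / 2.98) / 0.1440
  = ln(1.272) / 0.1440 = 0.2406 / 0.1440 = 1.671 h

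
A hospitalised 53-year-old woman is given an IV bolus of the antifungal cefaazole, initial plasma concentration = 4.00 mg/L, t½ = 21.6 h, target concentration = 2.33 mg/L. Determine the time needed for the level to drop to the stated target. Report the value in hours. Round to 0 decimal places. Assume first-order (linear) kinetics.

17 h

k = ln2 / t½ = 0.693147 / 21.6 = 0.03209 h⁻¹
t = ln(C₀ / C) / k = ln(4.000 / 2.33) / 0.03209
  = ln(1.717) / 0.03209 = 0.5406 / 0.03209 = 16.85 h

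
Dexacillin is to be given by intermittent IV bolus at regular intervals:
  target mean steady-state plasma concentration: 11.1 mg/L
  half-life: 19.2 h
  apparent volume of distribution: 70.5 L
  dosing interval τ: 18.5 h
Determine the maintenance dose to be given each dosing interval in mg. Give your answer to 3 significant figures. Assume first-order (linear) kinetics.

523 mg

k = ln2 / t½ = 0.693147 / 19.2 = 0.03610 h⁻¹
CL = k × Vd = 0.03610 × 70.5 = 2.545 L/h
At steady state, Dose/τ = Css × CL.
Dose = Css × CL × τ = 11.1 × 2.545 × 18.5 = 522.6 mg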